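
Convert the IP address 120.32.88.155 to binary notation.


120 = 01111000
32 = 00100000
88 = 01011000
155 = 10011011
Binary: 01111000.00100000.01011000.10011011


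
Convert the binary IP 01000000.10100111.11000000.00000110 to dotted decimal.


01000000 = 64
10100111 = 167
11000000 = 192
00000110 = 6
IP: 64.167.192.6


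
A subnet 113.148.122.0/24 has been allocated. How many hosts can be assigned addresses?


Host bits = 32 - 24 = 8
Total addresses = 2^8 = 256
Usable = total - 2 (network and broadcast)
Usable hosts: 254


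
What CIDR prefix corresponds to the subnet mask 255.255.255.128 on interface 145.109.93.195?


Binary: 11111111.11111111.11111111.10000000
Count leading 1s
Prefix: /25


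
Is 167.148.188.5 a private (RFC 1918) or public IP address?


RFC 1918 private ranges:
  10.0.0.0/8 (10.0.0.0 - 10.255.255.255)
  172.16.0.0/12 (172.16.0.0 - 172.31.255.255)
  192.168.0.0/16 (192.168.0.0 - 192.168.255.255)
Public (not in any RFC 1918 range)


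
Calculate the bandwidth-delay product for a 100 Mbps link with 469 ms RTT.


BDP = bandwidth * RTT
= 100 Mbps * 469 ms
= 100 * 1e6 * 469 / 1000 bits
= 46900000 bits
= 5862500 bytes
= 5725.0977 KB
BDP = 46900000 bits (5862500 bytes)


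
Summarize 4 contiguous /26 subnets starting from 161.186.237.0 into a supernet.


Original prefix: /26
Number of subnets: 4 = 2^2
New prefix = 26 - 2 = 24
Supernet: 161.186.237.0/24


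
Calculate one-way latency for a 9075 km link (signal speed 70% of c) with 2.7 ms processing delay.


Speed = 0.7 * 3e5 km/s = 210000 km/s
Propagation delay = 9075 / 210000 = 0.0432 s = 43.2143 ms
Processing delay = 2.7 ms
Total one-way latency = 45.9143 ms


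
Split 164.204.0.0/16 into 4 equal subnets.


New prefix = 16 + 2 = 18
Each subnet has 16384 addresses
  164.204.0.0/18
  164.204.64.0/18
  164.204.128.0/18
  164.204.192.0/18
Subnets: 164.204.0.0/18, 164.204.64.0/18, 164.204.128.0/18, 164.204.192.0/18


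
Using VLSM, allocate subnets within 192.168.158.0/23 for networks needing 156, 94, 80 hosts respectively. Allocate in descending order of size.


156 hosts -> /24 (254 usable): 192.168.158.0/24
94 hosts -> /25 (126 usable): 192.168.159.0/25
80 hosts -> /25 (126 usable): 192.168.159.128/25
Allocation: 192.168.158.0/24 (156 hosts, 254 usable); 192.168.159.0/25 (94 hosts, 126 usable); 192.168.159.128/25 (80 hosts, 126 usable)


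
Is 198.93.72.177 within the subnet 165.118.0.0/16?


Subnet network: 165.118.0.0
Test IP AND mask: 198.93.0.0
No, 198.93.72.177 is not in 165.118.0.0/16


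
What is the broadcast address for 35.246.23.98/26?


Network: 35.246.23.64/26
Host bits = 6
Set all host bits to 1:
Broadcast: 35.246.23.127


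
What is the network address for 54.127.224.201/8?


IP:   00110110.01111111.11100000.11001001
Mask: 11111111.00000000.00000000.00000000
AND operation:
Net:  00110110.00000000.00000000.00000000
Network: 54.0.0.0/8


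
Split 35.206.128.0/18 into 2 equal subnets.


New prefix = 18 + 1 = 19
Each subnet has 8192 addresses
  35.206.128.0/19
  35.206.160.0/19
Subnets: 35.206.128.0/19, 35.206.160.0/19


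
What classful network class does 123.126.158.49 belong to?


First octet: 123
Binary: 01111011
0xxxxxxx -> Class A (1-126)
Class A, default mask 255.0.0.0 (/8)


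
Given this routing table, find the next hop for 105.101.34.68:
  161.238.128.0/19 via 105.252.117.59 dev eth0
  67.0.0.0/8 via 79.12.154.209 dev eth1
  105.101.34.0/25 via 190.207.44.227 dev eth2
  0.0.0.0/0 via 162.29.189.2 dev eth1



Longest prefix match for 105.101.34.68:
  /19 161.238.128.0: no
  /8 67.0.0.0: no
  /25 105.101.34.0: MATCH
  /0 0.0.0.0: MATCH
Selected: next-hop 190.207.44.227 via eth2 (matched /25)


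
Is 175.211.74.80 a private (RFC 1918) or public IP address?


RFC 1918 private ranges:
  10.0.0.0/8 (10.0.0.0 - 10.255.255.255)
  172.16.0.0/12 (172.16.0.0 - 172.31.255.255)
  192.168.0.0/16 (192.168.0.0 - 192.168.255.255)
Public (not in any RFC 1918 range)


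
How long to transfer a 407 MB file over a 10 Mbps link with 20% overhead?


Effective throughput = 10 * (1 - 20/100) = 8 Mbps
File size in Mb = 407 * 8 = 3256 Mb
Time = 3256 / 8
Time = 407 seconds


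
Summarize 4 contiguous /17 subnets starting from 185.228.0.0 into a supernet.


Original prefix: /17
Number of subnets: 4 = 2^2
New prefix = 17 - 2 = 15
Supernet: 185.228.0.0/15


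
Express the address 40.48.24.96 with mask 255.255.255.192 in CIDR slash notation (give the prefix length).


Binary: 11111111.11111111.11111111.11000000
Count leading 1s
Prefix: /26


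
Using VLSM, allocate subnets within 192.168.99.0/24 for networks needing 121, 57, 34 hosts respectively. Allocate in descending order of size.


121 hosts -> /25 (126 usable): 192.168.99.0/25
57 hosts -> /26 (62 usable): 192.168.99.128/26
34 hosts -> /26 (62 usable): 192.168.99.192/26
Allocation: 192.168.99.0/25 (121 hosts, 126 usable); 192.168.99.128/26 (57 hosts, 62 usable); 192.168.99.192/26 (34 hosts, 62 usable)


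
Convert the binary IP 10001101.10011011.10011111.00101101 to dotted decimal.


10001101 = 141
10011011 = 155
10011111 = 159
00101101 = 45
IP: 141.155.159.45


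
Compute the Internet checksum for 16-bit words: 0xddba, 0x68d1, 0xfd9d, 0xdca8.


Sum all words (with carry folding):
+ 0xddba = 0xddba
+ 0x68d1 = 0x468c
+ 0xfd9d = 0x442a
+ 0xdca8 = 0x20d3
One's complement: ~0x20d3
Checksum = 0xdf2c


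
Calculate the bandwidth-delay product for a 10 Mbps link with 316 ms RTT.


BDP = bandwidth * RTT
= 10 Mbps * 316 ms
= 10 * 1e6 * 316 / 1000 bits
= 3160000 bits
= 395000 bytes
= 385.7422 KB
BDP = 3160000 bits (395000 bytes)


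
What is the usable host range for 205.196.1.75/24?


Network: 205.196.1.0
Broadcast: 205.196.1.255
First usable = network + 1
Last usable = broadcast - 1
Range: 205.196.1.1 to 205.196.1.254


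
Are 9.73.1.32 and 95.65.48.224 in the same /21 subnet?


Mask: 255.255.248.0
9.73.1.32 AND mask = 9.73.0.0
95.65.48.224 AND mask = 95.65.48.0
No, different subnets (9.73.0.0 vs 95.65.48.0)


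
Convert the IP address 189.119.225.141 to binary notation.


189 = 10111101
119 = 01110111
225 = 11100001
141 = 10001101
Binary: 10111101.01110111.11100001.10001101


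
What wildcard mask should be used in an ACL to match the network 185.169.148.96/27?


Subnet mask: 255.255.255.224
Wildcard = 255.255.255.255 - subnet mask
255 - 255 = 0
255 - 255 = 0
255 - 255 = 0
255 - 224 = 31
Wildcard: 0.0.0.31


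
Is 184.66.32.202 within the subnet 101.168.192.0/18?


Subnet network: 101.168.192.0
Test IP AND mask: 184.66.0.0
No, 184.66.32.202 is not in 101.168.192.0/18


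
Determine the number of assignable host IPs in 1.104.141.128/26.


Host bits = 32 - 26 = 6
Total addresses = 2^6 = 64
Usable = total - 2 (network and broadcast)
Usable hosts: 62


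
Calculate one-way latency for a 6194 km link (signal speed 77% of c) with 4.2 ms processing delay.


Speed = 0.77 * 3e5 km/s = 231000 km/s
Propagation delay = 6194 / 231000 = 0.0268 s = 26.8139 ms
Processing delay = 4.2 ms
Total one-way latency = 31.0139 ms


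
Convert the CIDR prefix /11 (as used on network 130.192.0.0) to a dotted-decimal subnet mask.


/11 means 11 network bits, 21 host bits
Binary: 11111111111000000000000000000000
Mask: 255.224.0.0


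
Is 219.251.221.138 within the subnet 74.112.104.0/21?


Subnet network: 74.112.104.0
Test IP AND mask: 219.251.216.0
No, 219.251.221.138 is not in 74.112.104.0/21


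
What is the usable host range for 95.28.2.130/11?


Network: 95.0.0.0
Broadcast: 95.31.255.255
First usable = network + 1
Last usable = broadcast - 1
Range: 95.0.0.1 to 95.31.255.254


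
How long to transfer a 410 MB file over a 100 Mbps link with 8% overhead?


Effective throughput = 100 * (1 - 8/100) = 92 Mbps
File size in Mb = 410 * 8 = 3280 Mb
Time = 3280 / 92
Time = 35.6522 seconds


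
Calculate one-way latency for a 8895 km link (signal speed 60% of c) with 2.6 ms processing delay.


Speed = 0.6 * 3e5 km/s = 180000 km/s
Propagation delay = 8895 / 180000 = 0.0494 s = 49.4167 ms
Processing delay = 2.6 ms
Total one-way latency = 52.0167 ms


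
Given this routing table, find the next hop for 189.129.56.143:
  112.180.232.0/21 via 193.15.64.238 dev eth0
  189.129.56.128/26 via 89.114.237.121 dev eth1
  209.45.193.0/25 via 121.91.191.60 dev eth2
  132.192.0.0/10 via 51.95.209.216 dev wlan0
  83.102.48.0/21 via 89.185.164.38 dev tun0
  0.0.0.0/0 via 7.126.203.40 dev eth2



Longest prefix match for 189.129.56.143:
  /21 112.180.232.0: no
  /26 189.129.56.128: MATCH
  /25 209.45.193.0: no
  /10 132.192.0.0: no
  /21 83.102.48.0: no
  /0 0.0.0.0: MATCH
Selected: next-hop 89.114.237.121 via eth1 (matched /26)


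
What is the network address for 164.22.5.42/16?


IP:   10100100.00010110.00000101.00101010
Mask: 11111111.11111111.00000000.00000000
AND operation:
Net:  10100100.00010110.00000000.00000000
Network: 164.22.0.0/16


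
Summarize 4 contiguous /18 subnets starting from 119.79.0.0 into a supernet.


Original prefix: /18
Number of subnets: 4 = 2^2
New prefix = 18 - 2 = 16
Supernet: 119.79.0.0/16


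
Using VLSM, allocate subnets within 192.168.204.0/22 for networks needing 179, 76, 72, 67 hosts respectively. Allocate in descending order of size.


179 hosts -> /24 (254 usable): 192.168.204.0/24
76 hosts -> /25 (126 usable): 192.168.205.0/25
72 hosts -> /25 (126 usable): 192.168.205.128/25
67 hosts -> /25 (126 usable): 192.168.206.0/25
Allocation: 192.168.204.0/24 (179 hosts, 254 usable); 192.168.205.0/25 (76 hosts, 126 usable); 192.168.205.128/25 (72 hosts, 126 usable); 192.168.206.0/25 (67 hosts, 126 usable)


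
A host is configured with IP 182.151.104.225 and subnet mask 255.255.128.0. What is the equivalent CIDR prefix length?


Binary: 11111111.11111111.10000000.00000000
Count leading 1s
Prefix: /17


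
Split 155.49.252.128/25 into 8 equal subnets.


New prefix = 25 + 3 = 28
Each subnet has 16 addresses
  155.49.252.128/28
  155.49.252.144/28
  155.49.252.160/28
  155.49.252.176/28
  155.49.252.192/28
  155.49.252.208/28
  155.49.252.224/28
  155.49.252.240/28
Subnets: 155.49.252.128/28, 155.49.252.144/28, 155.49.252.160/28, 155.49.252.176/28, 155.49.252.192/28, 155.49.252.208/28, 155.49.252.224/28, 155.49.252.240/28


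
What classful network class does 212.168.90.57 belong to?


First octet: 212
Binary: 11010100
110xxxxx -> Class C (192-223)
Class C, default mask 255.255.255.0 (/24)


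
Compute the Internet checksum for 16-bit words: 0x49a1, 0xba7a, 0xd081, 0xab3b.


Sum all words (with carry folding):
+ 0x49a1 = 0x49a1
+ 0xba7a = 0x041c
+ 0xd081 = 0xd49d
+ 0xab3b = 0x7fd9
One's complement: ~0x7fd9
Checksum = 0x8026


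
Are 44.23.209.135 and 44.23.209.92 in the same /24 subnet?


Mask: 255.255.255.0
44.23.209.135 AND mask = 44.23.209.0
44.23.209.92 AND mask = 44.23.209.0
Yes, same subnet (44.23.209.0)


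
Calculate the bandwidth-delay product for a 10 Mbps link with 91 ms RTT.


BDP = bandwidth * RTT
= 10 Mbps * 91 ms
= 10 * 1e6 * 91 / 1000 bits
= 910000 bits
= 113750 bytes
= 111.084 KB
BDP = 910000 bits (113750 bytes)


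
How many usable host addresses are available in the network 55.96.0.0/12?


Host bits = 32 - 12 = 20
Total addresses = 2^20 = 1048576
Usable = total - 2 (network and broadcast)
Usable hosts: 1048574


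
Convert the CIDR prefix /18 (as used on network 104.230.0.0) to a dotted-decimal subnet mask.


/18 means 18 network bits, 14 host bits
Binary: 11111111111111111100000000000000
Mask: 255.255.192.0


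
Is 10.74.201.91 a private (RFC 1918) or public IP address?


RFC 1918 private ranges:
  10.0.0.0/8 (10.0.0.0 - 10.255.255.255)
  172.16.0.0/12 (172.16.0.0 - 172.31.255.255)
  192.168.0.0/16 (192.168.0.0 - 192.168.255.255)
Private (in 10.0.0.0/8)


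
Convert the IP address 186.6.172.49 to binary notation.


186 = 10111010
6 = 00000110
172 = 10101100
49 = 00110001
Binary: 10111010.00000110.10101100.00110001


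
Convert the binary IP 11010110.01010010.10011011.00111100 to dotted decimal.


11010110 = 214
01010010 = 82
10011011 = 155
00111100 = 60
IP: 214.82.155.60


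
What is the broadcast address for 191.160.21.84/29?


Network: 191.160.21.80/29
Host bits = 3
Set all host bits to 1:
Broadcast: 191.160.21.87


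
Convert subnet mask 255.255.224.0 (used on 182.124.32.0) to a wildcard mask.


Subnet mask: 255.255.224.0
Wildcard = 255.255.255.255 - subnet mask
255 - 255 = 0
255 - 255 = 0
255 - 224 = 31
255 - 0 = 255
Wildcard: 0.0.31.255


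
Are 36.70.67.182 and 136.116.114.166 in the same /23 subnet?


Mask: 255.255.254.0
36.70.67.182 AND mask = 36.70.66.0
136.116.114.166 AND mask = 136.116.114.0
No, different subnets (36.70.66.0 vs 136.116.114.0)


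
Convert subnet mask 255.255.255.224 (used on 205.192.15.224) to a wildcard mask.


Subnet mask: 255.255.255.224
Wildcard = 255.255.255.255 - subnet mask
255 - 255 = 0
255 - 255 = 0
255 - 255 = 0
255 - 224 = 31
Wildcard: 0.0.0.31


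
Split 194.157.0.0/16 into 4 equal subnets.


New prefix = 16 + 2 = 18
Each subnet has 16384 addresses
  194.157.0.0/18
  194.157.64.0/18
  194.157.128.0/18
  194.157.192.0/18
Subnets: 194.157.0.0/18, 194.157.64.0/18, 194.157.128.0/18, 194.157.192.0/18


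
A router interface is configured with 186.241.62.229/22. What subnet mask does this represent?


/22 means 22 network bits, 10 host bits
Binary: 11111111111111111111110000000000
Mask: 255.255.252.0


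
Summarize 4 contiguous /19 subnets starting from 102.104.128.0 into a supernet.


Original prefix: /19
Number of subnets: 4 = 2^2
New prefix = 19 - 2 = 17
Supernet: 102.104.128.0/17


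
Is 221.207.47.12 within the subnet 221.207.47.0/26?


Subnet network: 221.207.47.0
Test IP AND mask: 221.207.47.0
Yes, 221.207.47.12 is in 221.207.47.0/26


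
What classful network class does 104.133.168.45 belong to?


First octet: 104
Binary: 01101000
0xxxxxxx -> Class A (1-126)
Class A, default mask 255.0.0.0 (/8)


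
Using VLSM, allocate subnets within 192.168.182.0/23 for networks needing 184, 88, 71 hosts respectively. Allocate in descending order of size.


184 hosts -> /24 (254 usable): 192.168.182.0/24
88 hosts -> /25 (126 usable): 192.168.183.0/25
71 hosts -> /25 (126 usable): 192.168.183.128/25
Allocation: 192.168.182.0/24 (184 hosts, 254 usable); 192.168.183.0/25 (88 hosts, 126 usable); 192.168.183.128/25 (71 hosts, 126 usable)


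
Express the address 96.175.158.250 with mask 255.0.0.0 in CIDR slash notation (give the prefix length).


Binary: 11111111.00000000.00000000.00000000
Count leading 1s
Prefix: /8


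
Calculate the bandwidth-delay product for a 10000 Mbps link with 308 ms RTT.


BDP = bandwidth * RTT
= 10000 Mbps * 308 ms
= 10000 * 1e6 * 308 / 1000 bits
= 3080000000 bits
= 385000000 bytes
= 375976.5625 KB
BDP = 3080000000 bits (385000000 bytes)


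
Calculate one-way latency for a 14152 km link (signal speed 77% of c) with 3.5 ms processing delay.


Speed = 0.77 * 3e5 km/s = 231000 km/s
Propagation delay = 14152 / 231000 = 0.0613 s = 61.2641 ms
Processing delay = 3.5 ms
Total one-way latency = 64.7641 ms


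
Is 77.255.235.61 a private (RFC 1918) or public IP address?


RFC 1918 private ranges:
  10.0.0.0/8 (10.0.0.0 - 10.255.255.255)
  172.16.0.0/12 (172.16.0.0 - 172.31.255.255)
  192.168.0.0/16 (192.168.0.0 - 192.168.255.255)
Public (not in any RFC 1918 range)


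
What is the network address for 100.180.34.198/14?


IP:   01100100.10110100.00100010.11000110
Mask: 11111111.11111100.00000000.00000000
AND operation:
Net:  01100100.10110100.00000000.00000000
Network: 100.180.0.0/14


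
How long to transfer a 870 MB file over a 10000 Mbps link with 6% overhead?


Effective throughput = 10000 * (1 - 6/100) = 9400 Mbps
File size in Mb = 870 * 8 = 6960 Mb
Time = 6960 / 9400
Time = 0.7404 seconds


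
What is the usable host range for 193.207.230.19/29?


Network: 193.207.230.16
Broadcast: 193.207.230.23
First usable = network + 1
Last usable = broadcast - 1
Range: 193.207.230.17 to 193.207.230.22


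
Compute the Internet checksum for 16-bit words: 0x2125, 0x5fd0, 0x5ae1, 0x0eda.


Sum all words (with carry folding):
+ 0x2125 = 0x2125
+ 0x5fd0 = 0x80f5
+ 0x5ae1 = 0xdbd6
+ 0x0eda = 0xeab0
One's complement: ~0xeab0
Checksum = 0x154f


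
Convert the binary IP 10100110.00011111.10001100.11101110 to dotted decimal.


10100110 = 166
00011111 = 31
10001100 = 140
11101110 = 238
IP: 166.31.140.238


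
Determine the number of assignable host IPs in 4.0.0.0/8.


Host bits = 32 - 8 = 24
Total addresses = 2^24 = 16777216
Usable = total - 2 (network and broadcast)
Usable hosts: 16777214


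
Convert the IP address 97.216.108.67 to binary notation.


97 = 01100001
216 = 11011000
108 = 01101100
67 = 01000011
Binary: 01100001.11011000.01101100.01000011


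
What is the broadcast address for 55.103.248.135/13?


Network: 55.96.0.0/13
Host bits = 19
Set all host bits to 1:
Broadcast: 55.103.255.255


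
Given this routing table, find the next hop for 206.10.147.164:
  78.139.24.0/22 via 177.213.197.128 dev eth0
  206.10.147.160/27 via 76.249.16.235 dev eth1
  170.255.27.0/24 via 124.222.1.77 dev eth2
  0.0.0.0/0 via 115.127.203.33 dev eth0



Longest prefix match for 206.10.147.164:
  /22 78.139.24.0: no
  /27 206.10.147.160: MATCH
  /24 170.255.27.0: no
  /0 0.0.0.0: MATCH
Selected: next-hop 76.249.16.235 via eth1 (matched /27)


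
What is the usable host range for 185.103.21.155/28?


Network: 185.103.21.144
Broadcast: 185.103.21.159
First usable = network + 1
Last usable = broadcast - 1
Range: 185.103.21.145 to 185.103.21.158


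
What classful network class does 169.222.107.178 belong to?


First octet: 169
Binary: 10101001
10xxxxxx -> Class B (128-191)
Class B, default mask 255.255.0.0 (/16)


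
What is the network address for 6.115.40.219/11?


IP:   00000110.01110011.00101000.11011011
Mask: 11111111.11100000.00000000.00000000
AND operation:
Net:  00000110.01100000.00000000.00000000
Network: 6.96.0.0/11


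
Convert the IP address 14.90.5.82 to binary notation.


14 = 00001110
90 = 01011010
5 = 00000101
82 = 01010010
Binary: 00001110.01011010.00000101.01010010


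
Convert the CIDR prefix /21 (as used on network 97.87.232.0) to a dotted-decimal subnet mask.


/21 means 21 network bits, 11 host bits
Binary: 11111111111111111111100000000000
Mask: 255.255.248.0


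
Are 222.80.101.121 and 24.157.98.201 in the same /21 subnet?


Mask: 255.255.248.0
222.80.101.121 AND mask = 222.80.96.0
24.157.98.201 AND mask = 24.157.96.0
No, different subnets (222.80.96.0 vs 24.157.96.0)


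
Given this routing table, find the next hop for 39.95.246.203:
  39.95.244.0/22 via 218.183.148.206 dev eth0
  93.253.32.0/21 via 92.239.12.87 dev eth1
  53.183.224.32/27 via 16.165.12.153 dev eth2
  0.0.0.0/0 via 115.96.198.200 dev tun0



Longest prefix match for 39.95.246.203:
  /22 39.95.244.0: MATCH
  /21 93.253.32.0: no
  /27 53.183.224.32: no
  /0 0.0.0.0: MATCH
Selected: next-hop 218.183.148.206 via eth0 (matched /22)


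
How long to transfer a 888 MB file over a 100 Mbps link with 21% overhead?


Effective throughput = 100 * (1 - 21/100) = 79 Mbps
File size in Mb = 888 * 8 = 7104 Mb
Time = 7104 / 79
Time = 89.9241 seconds


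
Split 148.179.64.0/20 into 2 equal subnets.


New prefix = 20 + 1 = 21
Each subnet has 2048 addresses
  148.179.64.0/21
  148.179.72.0/21
Subnets: 148.179.64.0/21, 148.179.72.0/21


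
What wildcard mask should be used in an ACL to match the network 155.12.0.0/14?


Subnet mask: 255.252.0.0
Wildcard = 255.255.255.255 - subnet mask
255 - 255 = 0
255 - 252 = 3
255 - 0 = 255
255 - 0 = 255
Wildcard: 0.3.255.255


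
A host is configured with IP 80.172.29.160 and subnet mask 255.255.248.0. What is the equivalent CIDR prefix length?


Binary: 11111111.11111111.11111000.00000000
Count leading 1s
Prefix: /21


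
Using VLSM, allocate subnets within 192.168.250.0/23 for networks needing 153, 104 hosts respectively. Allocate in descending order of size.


153 hosts -> /24 (254 usable): 192.168.250.0/24
104 hosts -> /25 (126 usable): 192.168.251.0/25
Allocation: 192.168.250.0/24 (153 hosts, 254 usable); 192.168.251.0/25 (104 hosts, 126 usable)


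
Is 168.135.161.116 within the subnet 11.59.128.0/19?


Subnet network: 11.59.128.0
Test IP AND mask: 168.135.160.0
No, 168.135.161.116 is not in 11.59.128.0/19


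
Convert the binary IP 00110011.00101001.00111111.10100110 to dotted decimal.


00110011 = 51
00101001 = 41
00111111 = 63
10100110 = 166
IP: 51.41.63.166


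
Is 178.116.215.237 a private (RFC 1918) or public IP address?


RFC 1918 private ranges:
  10.0.0.0/8 (10.0.0.0 - 10.255.255.255)
  172.16.0.0/12 (172.16.0.0 - 172.31.255.255)
  192.168.0.0/16 (192.168.0.0 - 192.168.255.255)
Public (not in any RFC 1918 range)


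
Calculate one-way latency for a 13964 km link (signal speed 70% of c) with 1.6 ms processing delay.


Speed = 0.7 * 3e5 km/s = 210000 km/s
Propagation delay = 13964 / 210000 = 0.0665 s = 66.4952 ms
Processing delay = 1.6 ms
Total one-way latency = 68.0952 ms


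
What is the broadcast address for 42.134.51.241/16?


Network: 42.134.0.0/16
Host bits = 16
Set all host bits to 1:
Broadcast: 42.134.255.255


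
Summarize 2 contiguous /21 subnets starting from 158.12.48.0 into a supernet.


Original prefix: /21
Number of subnets: 2 = 2^1
New prefix = 21 - 1 = 20
Supernet: 158.12.48.0/20


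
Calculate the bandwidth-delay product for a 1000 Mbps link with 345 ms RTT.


BDP = bandwidth * RTT
= 1000 Mbps * 345 ms
= 1000 * 1e6 * 345 / 1000 bits
= 345000000 bits
= 43125000 bytes
= 42114.2578 KB
BDP = 345000000 bits (43125000 bytes)


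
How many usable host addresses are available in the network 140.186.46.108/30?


Host bits = 32 - 30 = 2
Total addresses = 2^2 = 4
Usable = total - 2 (network and broadcast)
Usable hosts: 2


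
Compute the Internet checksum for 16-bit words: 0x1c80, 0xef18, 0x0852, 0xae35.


Sum all words (with carry folding):
+ 0x1c80 = 0x1c80
+ 0xef18 = 0x0b99
+ 0x0852 = 0x13eb
+ 0xae35 = 0xc220
One's complement: ~0xc220
Checksum = 0x3ddf


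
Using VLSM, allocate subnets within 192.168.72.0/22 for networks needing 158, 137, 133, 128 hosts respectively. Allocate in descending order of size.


158 hosts -> /24 (254 usable): 192.168.72.0/24
137 hosts -> /24 (254 usable): 192.168.73.0/24
133 hosts -> /24 (254 usable): 192.168.74.0/24
128 hosts -> /24 (254 usable): 192.168.75.0/24
Allocation: 192.168.72.0/24 (158 hosts, 254 usable); 192.168.73.0/24 (137 hosts, 254 usable); 192.168.74.0/24 (133 hosts, 254 usable); 192.168.75.0/24 (128 hosts, 254 usable)


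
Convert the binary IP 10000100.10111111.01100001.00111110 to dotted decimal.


10000100 = 132
10111111 = 191
01100001 = 97
00111110 = 62
IP: 132.191.97.62


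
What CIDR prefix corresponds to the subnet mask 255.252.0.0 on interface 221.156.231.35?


Binary: 11111111.11111100.00000000.00000000
Count leading 1s
Prefix: /14


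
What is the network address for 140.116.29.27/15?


IP:   10001100.01110100.00011101.00011011
Mask: 11111111.11111110.00000000.00000000
AND operation:
Net:  10001100.01110100.00000000.00000000
Network: 140.116.0.0/15


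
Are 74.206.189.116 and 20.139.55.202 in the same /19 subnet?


Mask: 255.255.224.0
74.206.189.116 AND mask = 74.206.160.0
20.139.55.202 AND mask = 20.139.32.0
No, different subnets (74.206.160.0 vs 20.139.32.0)


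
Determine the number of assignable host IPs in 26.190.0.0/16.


Host bits = 32 - 16 = 16
Total addresses = 2^16 = 65536
Usable = total - 2 (network and broadcast)
Usable hosts: 65534


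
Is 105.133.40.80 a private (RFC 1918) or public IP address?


RFC 1918 private ranges:
  10.0.0.0/8 (10.0.0.0 - 10.255.255.255)
  172.16.0.0/12 (172.16.0.0 - 172.31.255.255)
  192.168.0.0/16 (192.168.0.0 - 192.168.255.255)
Public (not in any RFC 1918 range)


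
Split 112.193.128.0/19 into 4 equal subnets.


New prefix = 19 + 2 = 21
Each subnet has 2048 addresses
  112.193.128.0/21
  112.193.136.0/21
  112.193.144.0/21
  112.193.152.0/21
Subnets: 112.193.128.0/21, 112.193.136.0/21, 112.193.144.0/21, 112.193.152.0/21


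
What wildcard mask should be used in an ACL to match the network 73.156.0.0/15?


Subnet mask: 255.254.0.0
Wildcard = 255.255.255.255 - subnet mask
255 - 255 = 0
255 - 254 = 1
255 - 0 = 255
255 - 0 = 255
Wildcard: 0.1.255.255


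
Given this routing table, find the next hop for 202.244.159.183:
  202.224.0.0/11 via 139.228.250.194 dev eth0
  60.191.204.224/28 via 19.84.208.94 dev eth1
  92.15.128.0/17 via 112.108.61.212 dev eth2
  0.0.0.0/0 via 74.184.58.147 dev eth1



Longest prefix match for 202.244.159.183:
  /11 202.224.0.0: MATCH
  /28 60.191.204.224: no
  /17 92.15.128.0: no
  /0 0.0.0.0: MATCH
Selected: next-hop 139.228.250.194 via eth0 (matched /11)


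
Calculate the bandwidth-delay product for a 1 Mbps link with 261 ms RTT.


BDP = bandwidth * RTT
= 1 Mbps * 261 ms
= 1 * 1e6 * 261 / 1000 bits
= 261000 bits
= 32625 bytes
= 31.8604 KB
BDP = 261000 bits (32625 bytes)


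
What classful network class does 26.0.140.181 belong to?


First octet: 26
Binary: 00011010
0xxxxxxx -> Class A (1-126)
Class A, default mask 255.0.0.0 (/8)


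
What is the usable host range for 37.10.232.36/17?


Network: 37.10.128.0
Broadcast: 37.10.255.255
First usable = network + 1
Last usable = broadcast - 1
Range: 37.10.128.1 to 37.10.255.254


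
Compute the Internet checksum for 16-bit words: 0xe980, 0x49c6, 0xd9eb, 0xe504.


Sum all words (with carry folding):
+ 0xe980 = 0xe980
+ 0x49c6 = 0x3347
+ 0xd9eb = 0x0d33
+ 0xe504 = 0xf237
One's complement: ~0xf237
Checksum = 0x0dc8


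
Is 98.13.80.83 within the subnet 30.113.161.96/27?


Subnet network: 30.113.161.96
Test IP AND mask: 98.13.80.64
No, 98.13.80.83 is not in 30.113.161.96/27


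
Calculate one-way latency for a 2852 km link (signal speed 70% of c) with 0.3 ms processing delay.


Speed = 0.7 * 3e5 km/s = 210000 km/s
Propagation delay = 2852 / 210000 = 0.0136 s = 13.581 ms
Processing delay = 0.3 ms
Total one-way latency = 13.881 ms


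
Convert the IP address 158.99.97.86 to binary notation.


158 = 10011110
99 = 01100011
97 = 01100001
86 = 01010110
Binary: 10011110.01100011.01100001.01010110


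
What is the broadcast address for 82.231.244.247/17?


Network: 82.231.128.0/17
Host bits = 15
Set all host bits to 1:
Broadcast: 82.231.255.255


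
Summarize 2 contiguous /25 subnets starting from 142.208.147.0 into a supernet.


Original prefix: /25
Number of subnets: 2 = 2^1
New prefix = 25 - 1 = 24
Supernet: 142.208.147.0/24


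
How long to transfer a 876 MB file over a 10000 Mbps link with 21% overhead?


Effective throughput = 10000 * (1 - 21/100) = 7900 Mbps
File size in Mb = 876 * 8 = 7008 Mb
Time = 7008 / 7900
Time = 0.8871 seconds


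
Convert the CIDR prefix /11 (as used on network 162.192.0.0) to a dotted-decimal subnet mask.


/11 means 11 network bits, 21 host bits
Binary: 11111111111000000000000000000000
Mask: 255.224.0.0


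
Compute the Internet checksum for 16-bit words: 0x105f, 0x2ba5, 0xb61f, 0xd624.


Sum all words (with carry folding):
+ 0x105f = 0x105f
+ 0x2ba5 = 0x3c04
+ 0xb61f = 0xf223
+ 0xd624 = 0xc848
One's complement: ~0xc848
Checksum = 0x37b7


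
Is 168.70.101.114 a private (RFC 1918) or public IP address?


RFC 1918 private ranges:
  10.0.0.0/8 (10.0.0.0 - 10.255.255.255)
  172.16.0.0/12 (172.16.0.0 - 172.31.255.255)
  192.168.0.0/16 (192.168.0.0 - 192.168.255.255)
Public (not in any RFC 1918 range)


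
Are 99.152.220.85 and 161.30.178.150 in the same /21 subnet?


Mask: 255.255.248.0
99.152.220.85 AND mask = 99.152.216.0
161.30.178.150 AND mask = 161.30.176.0
No, different subnets (99.152.216.0 vs 161.30.176.0)


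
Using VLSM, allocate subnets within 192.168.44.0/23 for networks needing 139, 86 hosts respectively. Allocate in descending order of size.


139 hosts -> /24 (254 usable): 192.168.44.0/24
86 hosts -> /25 (126 usable): 192.168.45.0/25
Allocation: 192.168.44.0/24 (139 hosts, 254 usable); 192.168.45.0/25 (86 hosts, 126 usable)


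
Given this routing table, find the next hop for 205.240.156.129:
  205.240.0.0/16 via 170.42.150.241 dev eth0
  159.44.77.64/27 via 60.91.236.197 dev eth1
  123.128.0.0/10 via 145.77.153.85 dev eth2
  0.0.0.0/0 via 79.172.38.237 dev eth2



Longest prefix match for 205.240.156.129:
  /16 205.240.0.0: MATCH
  /27 159.44.77.64: no
  /10 123.128.0.0: no
  /0 0.0.0.0: MATCH
Selected: next-hop 170.42.150.241 via eth0 (matched /16)


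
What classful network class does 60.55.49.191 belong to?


First octet: 60
Binary: 00111100
0xxxxxxx -> Class A (1-126)
Class A, default mask 255.0.0.0 (/8)


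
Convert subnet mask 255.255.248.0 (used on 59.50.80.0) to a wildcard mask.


Subnet mask: 255.255.248.0
Wildcard = 255.255.255.255 - subnet mask
255 - 255 = 0
255 - 255 = 0
255 - 248 = 7
255 - 0 = 255
Wildcard: 0.0.7.255


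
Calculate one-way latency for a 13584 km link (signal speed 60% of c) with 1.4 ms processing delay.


Speed = 0.6 * 3e5 km/s = 180000 km/s
Propagation delay = 13584 / 180000 = 0.0755 s = 75.4667 ms
Processing delay = 1.4 ms
Total one-way latency = 76.8667 ms


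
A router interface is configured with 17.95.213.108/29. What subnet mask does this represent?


/29 means 29 network bits, 3 host bits
Binary: 11111111111111111111111111111000
Mask: 255.255.255.248


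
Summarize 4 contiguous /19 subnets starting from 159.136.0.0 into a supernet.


Original prefix: /19
Number of subnets: 4 = 2^2
New prefix = 19 - 2 = 17
Supernet: 159.136.0.0/17


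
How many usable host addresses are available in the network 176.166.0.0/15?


Host bits = 32 - 15 = 17
Total addresses = 2^17 = 131072
Usable = total - 2 (network and broadcast)
Usable hosts: 131070


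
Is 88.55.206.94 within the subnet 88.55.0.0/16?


Subnet network: 88.55.0.0
Test IP AND mask: 88.55.0.0
Yes, 88.55.206.94 is in 88.55.0.0/16


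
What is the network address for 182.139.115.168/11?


IP:   10110110.10001011.01110011.10101000
Mask: 11111111.11100000.00000000.00000000
AND operation:
Net:  10110110.10000000.00000000.00000000
Network: 182.128.0.0/11


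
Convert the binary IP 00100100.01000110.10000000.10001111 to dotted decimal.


00100100 = 36
01000110 = 70
10000000 = 128
10001111 = 143
IP: 36.70.128.143


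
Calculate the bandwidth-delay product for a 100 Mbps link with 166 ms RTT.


BDP = bandwidth * RTT
= 100 Mbps * 166 ms
= 100 * 1e6 * 166 / 1000 bits
= 16600000 bits
= 2075000 bytes
= 2026.3672 KB
BDP = 16600000 bits (2075000 bytes)


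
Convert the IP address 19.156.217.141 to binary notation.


19 = 00010011
156 = 10011100
217 = 11011001
141 = 10001101
Binary: 00010011.10011100.11011001.10001101


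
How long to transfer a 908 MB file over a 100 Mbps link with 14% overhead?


Effective throughput = 100 * (1 - 14/100) = 86 Mbps
File size in Mb = 908 * 8 = 7264 Mb
Time = 7264 / 86
Time = 84.4651 seconds


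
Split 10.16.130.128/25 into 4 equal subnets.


New prefix = 25 + 2 = 27
Each subnet has 32 addresses
  10.16.130.128/27
  10.16.130.160/27
  10.16.130.192/27
  10.16.130.224/27
Subnets: 10.16.130.128/27, 10.16.130.160/27, 10.16.130.192/27, 10.16.130.224/27


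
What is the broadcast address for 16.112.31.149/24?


Network: 16.112.31.0/24
Host bits = 8
Set all host bits to 1:
Broadcast: 16.112.31.255


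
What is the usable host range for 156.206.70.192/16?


Network: 156.206.0.0
Broadcast: 156.206.255.255
First usable = network + 1
Last usable = broadcast - 1
Range: 156.206.0.1 to 156.206.255.254


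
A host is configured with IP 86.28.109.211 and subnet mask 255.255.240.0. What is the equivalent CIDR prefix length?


Binary: 11111111.11111111.11110000.00000000
Count leading 1s
Prefix: /20


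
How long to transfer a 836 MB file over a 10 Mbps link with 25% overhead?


Effective throughput = 10 * (1 - 25/100) = 7.5 Mbps
File size in Mb = 836 * 8 = 6688 Mb
Time = 6688 / 7.5
Time = 891.7333 seconds


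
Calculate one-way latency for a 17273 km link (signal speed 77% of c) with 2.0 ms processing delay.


Speed = 0.77 * 3e5 km/s = 231000 km/s
Propagation delay = 17273 / 231000 = 0.0748 s = 74.7749 ms
Processing delay = 2.0 ms
Total one-way latency = 76.7749 ms


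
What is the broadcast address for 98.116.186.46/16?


Network: 98.116.0.0/16
Host bits = 16
Set all host bits to 1:
Broadcast: 98.116.255.255


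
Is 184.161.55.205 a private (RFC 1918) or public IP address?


RFC 1918 private ranges:
  10.0.0.0/8 (10.0.0.0 - 10.255.255.255)
  172.16.0.0/12 (172.16.0.0 - 172.31.255.255)
  192.168.0.0/16 (192.168.0.0 - 192.168.255.255)
Public (not in any RFC 1918 range)


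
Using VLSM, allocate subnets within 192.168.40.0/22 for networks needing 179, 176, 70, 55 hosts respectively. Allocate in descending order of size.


179 hosts -> /24 (254 usable): 192.168.40.0/24
176 hosts -> /24 (254 usable): 192.168.41.0/24
70 hosts -> /25 (126 usable): 192.168.42.0/25
55 hosts -> /26 (62 usable): 192.168.42.128/26
Allocation: 192.168.40.0/24 (179 hosts, 254 usable); 192.168.41.0/24 (176 hosts, 254 usable); 192.168.42.0/25 (70 hosts, 126 usable); 192.168.42.128/26 (55 hosts, 62 usable)


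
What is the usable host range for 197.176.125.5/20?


Network: 197.176.112.0
Broadcast: 197.176.127.255
First usable = network + 1
Last usable = broadcast - 1
Range: 197.176.112.1 to 197.176.127.254


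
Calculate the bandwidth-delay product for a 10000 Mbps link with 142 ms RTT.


BDP = bandwidth * RTT
= 10000 Mbps * 142 ms
= 10000 * 1e6 * 142 / 1000 bits
= 1420000000 bits
= 177500000 bytes
= 173339.8438 KB
BDP = 1420000000 bits (177500000 bytes)


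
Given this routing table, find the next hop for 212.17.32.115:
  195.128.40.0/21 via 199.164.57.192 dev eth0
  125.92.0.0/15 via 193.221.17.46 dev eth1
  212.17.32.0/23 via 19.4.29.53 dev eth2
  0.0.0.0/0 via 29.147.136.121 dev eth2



Longest prefix match for 212.17.32.115:
  /21 195.128.40.0: no
  /15 125.92.0.0: no
  /23 212.17.32.0: MATCH
  /0 0.0.0.0: MATCH
Selected: next-hop 19.4.29.53 via eth2 (matched /23)


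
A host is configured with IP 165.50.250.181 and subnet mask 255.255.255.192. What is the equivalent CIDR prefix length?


Binary: 11111111.11111111.11111111.11000000
Count leading 1s
Prefix: /26


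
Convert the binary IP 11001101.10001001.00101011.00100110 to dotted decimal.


11001101 = 205
10001001 = 137
00101011 = 43
00100110 = 38
IP: 205.137.43.38


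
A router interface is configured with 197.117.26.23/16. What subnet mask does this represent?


/16 means 16 network bits, 16 host bits
Binary: 11111111111111110000000000000000
Mask: 255.255.0.0


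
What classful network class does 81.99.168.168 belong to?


First octet: 81
Binary: 01010001
0xxxxxxx -> Class A (1-126)
Class A, default mask 255.0.0.0 (/8)


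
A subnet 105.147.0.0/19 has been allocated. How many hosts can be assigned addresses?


Host bits = 32 - 19 = 13
Total addresses = 2^13 = 8192
Usable = total - 2 (network and broadcast)
Usable hosts: 8190


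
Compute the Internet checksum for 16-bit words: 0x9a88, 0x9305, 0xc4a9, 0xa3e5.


Sum all words (with carry folding):
+ 0x9a88 = 0x9a88
+ 0x9305 = 0x2d8e
+ 0xc4a9 = 0xf237
+ 0xa3e5 = 0x961d
One's complement: ~0x961d
Checksum = 0x69e2


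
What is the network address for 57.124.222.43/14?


IP:   00111001.01111100.11011110.00101011
Mask: 11111111.11111100.00000000.00000000
AND operation:
Net:  00111001.01111100.00000000.00000000
Network: 57.124.0.0/14


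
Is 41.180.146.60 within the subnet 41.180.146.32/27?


Subnet network: 41.180.146.32
Test IP AND mask: 41.180.146.32
Yes, 41.180.146.60 is in 41.180.146.32/27


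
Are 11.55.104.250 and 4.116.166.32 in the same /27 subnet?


Mask: 255.255.255.224
11.55.104.250 AND mask = 11.55.104.224
4.116.166.32 AND mask = 4.116.166.32
No, different subnets (11.55.104.224 vs 4.116.166.32)


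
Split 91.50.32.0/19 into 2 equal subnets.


New prefix = 19 + 1 = 20
Each subnet has 4096 addresses
  91.50.32.0/20
  91.50.48.0/20
Subnets: 91.50.32.0/20, 91.50.48.0/20


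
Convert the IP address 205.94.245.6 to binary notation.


205 = 11001101
94 = 01011110
245 = 11110101
6 = 00000110
Binary: 11001101.01011110.11110101.00000110


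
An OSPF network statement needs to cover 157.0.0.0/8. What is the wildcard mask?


Subnet mask: 255.0.0.0
Wildcard = 255.255.255.255 - subnet mask
255 - 255 = 0
255 - 0 = 255
255 - 0 = 255
255 - 0 = 255
Wildcard: 0.255.255.255


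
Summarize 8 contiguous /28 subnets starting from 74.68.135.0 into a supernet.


Original prefix: /28
Number of subnets: 8 = 2^3
New prefix = 28 - 3 = 25
Supernet: 74.68.135.0/25


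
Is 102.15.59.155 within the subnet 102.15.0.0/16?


Subnet network: 102.15.0.0
Test IP AND mask: 102.15.0.0
Yes, 102.15.59.155 is in 102.15.0.0/16


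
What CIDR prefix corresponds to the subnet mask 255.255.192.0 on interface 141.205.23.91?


Binary: 11111111.11111111.11000000.00000000
Count leading 1s
Prefix: /18


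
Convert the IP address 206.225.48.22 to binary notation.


206 = 11001110
225 = 11100001
48 = 00110000
22 = 00010110
Binary: 11001110.11100001.00110000.00010110


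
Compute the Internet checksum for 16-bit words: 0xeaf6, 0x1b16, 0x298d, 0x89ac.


Sum all words (with carry folding):
+ 0xeaf6 = 0xeaf6
+ 0x1b16 = 0x060d
+ 0x298d = 0x2f9a
+ 0x89ac = 0xb946
One's complement: ~0xb946
Checksum = 0x46b9


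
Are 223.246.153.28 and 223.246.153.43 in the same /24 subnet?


Mask: 255.255.255.0
223.246.153.28 AND mask = 223.246.153.0
223.246.153.43 AND mask = 223.246.153.0
Yes, same subnet (223.246.153.0)


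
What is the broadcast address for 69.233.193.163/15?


Network: 69.232.0.0/15
Host bits = 17
Set all host bits to 1:
Broadcast: 69.233.255.255


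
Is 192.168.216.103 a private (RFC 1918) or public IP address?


RFC 1918 private ranges:
  10.0.0.0/8 (10.0.0.0 - 10.255.255.255)
  172.16.0.0/12 (172.16.0.0 - 172.31.255.255)
  192.168.0.0/16 (192.168.0.0 - 192.168.255.255)
Private (in 192.168.0.0/16)


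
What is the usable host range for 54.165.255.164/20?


Network: 54.165.240.0
Broadcast: 54.165.255.255
First usable = network + 1
Last usable = broadcast - 1
Range: 54.165.240.1 to 54.165.255.254


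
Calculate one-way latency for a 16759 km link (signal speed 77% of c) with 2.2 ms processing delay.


Speed = 0.77 * 3e5 km/s = 231000 km/s
Propagation delay = 16759 / 231000 = 0.0725 s = 72.5498 ms
Processing delay = 2.2 ms
Total one-way latency = 74.7498 ms


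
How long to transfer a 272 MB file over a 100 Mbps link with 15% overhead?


Effective throughput = 100 * (1 - 15/100) = 85 Mbps
File size in Mb = 272 * 8 = 2176 Mb
Time = 2176 / 85
Time = 25.6 seconds


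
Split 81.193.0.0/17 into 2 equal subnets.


New prefix = 17 + 1 = 18
Each subnet has 16384 addresses
  81.193.0.0/18
  81.193.64.0/18
Subnets: 81.193.0.0/18, 81.193.64.0/18


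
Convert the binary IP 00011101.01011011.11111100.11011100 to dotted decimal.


00011101 = 29
01011011 = 91
11111100 = 252
11011100 = 220
IP: 29.91.252.220


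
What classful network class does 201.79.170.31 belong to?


First octet: 201
Binary: 11001001
110xxxxx -> Class C (192-223)
Class C, default mask 255.255.255.0 (/24)


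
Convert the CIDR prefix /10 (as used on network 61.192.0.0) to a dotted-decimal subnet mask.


/10 means 10 network bits, 22 host bits
Binary: 11111111110000000000000000000000
Mask: 255.192.0.0
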